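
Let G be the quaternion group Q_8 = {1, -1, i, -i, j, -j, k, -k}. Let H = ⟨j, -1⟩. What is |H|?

4

|⟨j⟩| = 4 and |⟨-1⟩| = 2, so |H| is a multiple of lcm(4, 2) = 4 and divides |G| = 8.
Closing under the operation: H = {1, -1, j, -j}, so |H| = 4.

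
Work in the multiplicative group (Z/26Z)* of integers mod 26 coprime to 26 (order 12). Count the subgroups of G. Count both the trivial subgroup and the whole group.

6

|G| = 12, so by Lagrange every subgroup order divides 12. Divisors: 1, 2, 3, 4, 6, 12.
Subgroups by order — order 1: 1; order 2: 1; order 3: 1; order 4: 1; order 6: 1; order 12: 1.
Total: 1 + 1 + 1 + 1 + 1 + 1 = 6.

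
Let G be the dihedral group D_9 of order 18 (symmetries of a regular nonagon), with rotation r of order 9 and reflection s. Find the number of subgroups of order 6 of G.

|G| = 18 and 6 | 18, so subgroups of order 6 are possible by Lagrange.
The subgroups of order 6 are: {e, r^3, r^6, r^2s, r^5s, r^8s}; {e, r^3, r^6, s, r^3s, r^6s}; {e, r^3, r^6, rs, r^4s, r^7s}.
So G has 3 subgroups of order 6.

3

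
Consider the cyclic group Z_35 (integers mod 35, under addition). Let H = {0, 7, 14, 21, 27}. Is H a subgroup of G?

7 ∈ H but its inverse 28 ∉ H, so H is not a subgroup.

No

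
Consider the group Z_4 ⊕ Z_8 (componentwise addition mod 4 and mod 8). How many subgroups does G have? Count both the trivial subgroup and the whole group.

22

|G| = 32, so by Lagrange every subgroup order divides 32. Divisors: 1, 2, 4, 8, 16, 32.
Subgroups by order — order 1: 1; order 2: 3; order 4: 7; order 8: 7; order 16: 3; order 32: 1.
Total: 1 + 3 + 7 + 7 + 3 + 1 = 22.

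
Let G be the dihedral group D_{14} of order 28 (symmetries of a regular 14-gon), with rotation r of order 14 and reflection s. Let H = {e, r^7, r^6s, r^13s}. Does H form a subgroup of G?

|H| = 4 divides |G| = 28, consistent with Lagrange.
H contains the identity, every element's inverse is in H, and H is closed under ·: it is a subgroup.

Yes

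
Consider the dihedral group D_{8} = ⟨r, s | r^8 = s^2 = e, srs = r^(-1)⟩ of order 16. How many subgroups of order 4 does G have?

|G| = 16 and 4 | 16, so subgroups of order 4 are possible by Lagrange.
The subgroups of order 4 are: {e, r^2, r^4, r^6}; {e, r^4, r^2s, r^6s}; {e, r^4, r^3s, r^7s}; {e, r^4, s, r^4s}; … (5 in all).
So G has 5 subgroups of order 4.

5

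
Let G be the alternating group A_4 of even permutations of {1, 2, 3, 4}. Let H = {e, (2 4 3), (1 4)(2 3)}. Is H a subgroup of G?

No

(2 4 3) ∈ H but its inverse (2 3 4) ∉ H, so H is not a subgroup.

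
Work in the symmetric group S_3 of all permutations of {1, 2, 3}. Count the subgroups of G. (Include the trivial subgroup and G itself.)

6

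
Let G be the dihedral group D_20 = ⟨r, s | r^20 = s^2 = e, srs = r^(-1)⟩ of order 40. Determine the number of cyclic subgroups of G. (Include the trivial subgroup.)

26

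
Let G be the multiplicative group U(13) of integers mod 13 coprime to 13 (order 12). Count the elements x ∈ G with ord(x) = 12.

The elements of order 12 are: 2, 6, 7, 11.
That's 4.

4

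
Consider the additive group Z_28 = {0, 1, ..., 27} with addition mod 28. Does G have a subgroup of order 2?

2 | 28. A subgroup of order 2 is {0, 14}.

Yes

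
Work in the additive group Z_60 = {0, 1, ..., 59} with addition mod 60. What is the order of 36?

5

In Z_60, the order of an element a is n/gcd(a, n).
gcd(36, 60) = 12, so |⟨36⟩| = 60/12 = 5.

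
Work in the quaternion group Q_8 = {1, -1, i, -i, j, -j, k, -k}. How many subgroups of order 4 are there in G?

|G| = 8 and 4 | 8, so subgroups of order 4 are possible by Lagrange.
The subgroups of order 4 are: {1, -1, i, -i}; {1, -1, j, -j}; {1, -1, k, -k}.
So G has 3 subgroups of order 4.

3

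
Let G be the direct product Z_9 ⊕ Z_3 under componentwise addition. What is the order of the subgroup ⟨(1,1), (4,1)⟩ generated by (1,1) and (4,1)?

|⟨(1,1)⟩| = 9 and |⟨(4,1)⟩| = 9, so |H| is a multiple of lcm(9, 9) = 9 and divides |G| = 27.
Closing under the operation: H = {(0,0), (1,1), (2,2), (3,0), (4,1), (5,2), (6,0), (7,1), (8,2)}, so |H| = 9.

9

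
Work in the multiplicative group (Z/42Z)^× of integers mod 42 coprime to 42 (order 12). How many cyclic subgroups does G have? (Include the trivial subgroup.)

8

A cyclic subgroup of order d is generated by each of its φ(d) elements of order d, so the cyclic subgroups of order d number (#elements of order d)/φ(d).
Cyclic subgroups by order — order 1: 1; order 2: 3; order 3: 1; order 6: 3.
Total: 8.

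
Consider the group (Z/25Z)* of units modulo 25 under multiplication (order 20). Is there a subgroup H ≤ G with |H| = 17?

17 does not divide |G| = 20, so by Lagrange no subgroup of order 17 exists.

No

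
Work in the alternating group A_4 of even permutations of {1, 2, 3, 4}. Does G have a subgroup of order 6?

No

6 | 12, so Lagrange does not rule it out; but checking all subgroups of G, none has order 6.
(A_4 is the standard example that the converse of Lagrange fails.)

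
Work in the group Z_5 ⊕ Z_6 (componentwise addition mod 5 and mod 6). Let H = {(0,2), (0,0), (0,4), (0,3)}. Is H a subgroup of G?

|H| = 4 does not divide |G| = 30, so by Lagrange H is not a subgroup.

No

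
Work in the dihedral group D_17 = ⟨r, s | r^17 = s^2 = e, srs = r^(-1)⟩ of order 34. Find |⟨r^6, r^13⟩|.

|⟨r^6⟩| = 17 and |⟨r^13⟩| = 17, so |H| is a multiple of lcm(17, 17) = 17 and divides |G| = 34.
Closing under the operation: H = {e, r, r^2, r^3, r^4, r^5, r^6, r^7, r^8, r^9, r^10, r^11, r^12, r^13, r^14, r^15, r^16}, so |H| = 17.

17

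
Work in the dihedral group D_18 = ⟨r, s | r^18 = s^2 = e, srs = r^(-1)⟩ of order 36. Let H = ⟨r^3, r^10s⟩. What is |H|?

|⟨r^3⟩| = 6 and |⟨r^10s⟩| = 2, so |H| is a multiple of lcm(6, 2) = 6 and divides |G| = 36.
Closing under the operation: H = {e, r^3, r^6, r^9, r^12, r^15, rs, r^4s, r^7s, r^10s, r^13s, r^16s}, so |H| = 12.

12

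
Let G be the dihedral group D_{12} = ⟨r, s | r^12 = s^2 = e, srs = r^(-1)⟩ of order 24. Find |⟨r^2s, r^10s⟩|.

6

|⟨r^2s⟩| = 2 and |⟨r^10s⟩| = 2, so |H| is a multiple of lcm(2, 2) = 2 and divides |G| = 24.
Closing under the operation: H = {e, r^4, r^8, r^2s, r^6s, r^10s}, so |H| = 6.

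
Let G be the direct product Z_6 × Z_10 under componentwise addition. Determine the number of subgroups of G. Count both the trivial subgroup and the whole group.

20

|G| = 60, so by Lagrange every subgroup order divides 60. Divisors: 1, 2, 3, 4, 5, 6, 10, 12, 15, 20, 30, 60.
Subgroups by order — order 1: 1; order 2: 3; order 3: 1; order 4: 1; order 5: 1; order 6: 3; order 10: 3; order 12: 1; order 15: 1; order 20: 1; order 30: 3; order 60: 1.
Total: 1 + 3 + 1 + 1 + 1 + 3 + 3 + 1 + 1 + 1 + 3 + 1 = 20.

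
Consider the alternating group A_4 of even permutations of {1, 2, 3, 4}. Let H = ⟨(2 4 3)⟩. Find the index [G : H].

|⟨(2 4 3)⟩| = 3 and |G| = 12.
By Lagrange, [G : H] = |G|/|H| = 12/3 = 4.

4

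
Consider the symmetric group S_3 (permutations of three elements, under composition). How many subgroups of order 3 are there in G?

|G| = 6 and 3 | 6, so subgroups of order 3 are possible by Lagrange.
The subgroups of order 3 are: {e, (1 2 3), (1 3 2)}.
So G has 1 subgroup of order 3.

1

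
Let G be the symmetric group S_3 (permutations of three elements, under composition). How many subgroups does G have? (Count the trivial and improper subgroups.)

|G| = 6, so by Lagrange every subgroup order divides 6. Divisors: 1, 2, 3, 6.
Subgroups by order — order 1: 1; order 2: 3; order 3: 1; order 6: 1.
Total: 1 + 3 + 1 + 1 = 6.

6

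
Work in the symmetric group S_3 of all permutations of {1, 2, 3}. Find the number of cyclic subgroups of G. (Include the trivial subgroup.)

Each element a generates a cyclic subgroup ⟨a⟩; distinct elements may generate the same one (a cyclic group of order d has φ(d) generators).
Cyclic subgroups by order — order 1: 1; order 2: 3; order 3: 1.
Total: 5.

5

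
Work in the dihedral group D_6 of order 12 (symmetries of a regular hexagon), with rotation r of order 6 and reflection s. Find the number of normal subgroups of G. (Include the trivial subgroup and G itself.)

G has 16 subgroups. Checking conjugation-invariance by order — order 1: 1/1 normal; order 2: 1/7 normal; order 3: 1/1 normal; order 4: 0/3 normal; order 6: 3/3 normal; order 12: 1/1 normal.
Total normal subgroups: 7.

7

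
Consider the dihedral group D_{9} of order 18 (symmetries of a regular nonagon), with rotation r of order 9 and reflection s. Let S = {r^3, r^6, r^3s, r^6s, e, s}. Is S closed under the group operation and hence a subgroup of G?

Yes

|S| = 6 divides |G| = 18, consistent with Lagrange.
S contains the identity, every element's inverse is in S, and S is closed under ·: it is a subgroup.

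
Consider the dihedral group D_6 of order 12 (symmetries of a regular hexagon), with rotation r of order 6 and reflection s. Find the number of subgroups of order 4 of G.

3

|G| = 12 and 4 | 12, so subgroups of order 4 are possible by Lagrange.
The subgroups of order 4 are: {e, r^3, r^2s, r^5s}; {e, r^3, s, r^3s}; {e, r^3, rs, r^4s}.
So G has 3 subgroups of order 4.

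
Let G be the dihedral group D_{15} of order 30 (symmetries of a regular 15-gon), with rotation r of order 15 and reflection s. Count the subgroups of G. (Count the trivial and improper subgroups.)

28

|G| = 30, so by Lagrange every subgroup order divides 30. Divisors: 1, 2, 3, 5, 6, 10, 15, 30.
Subgroups by order — order 1: 1; order 2: 15; order 3: 1; order 5: 1; order 6: 5; order 10: 3; order 15: 1; order 30: 1.
Total: 1 + 15 + 1 + 1 + 5 + 3 + 1 + 1 = 28.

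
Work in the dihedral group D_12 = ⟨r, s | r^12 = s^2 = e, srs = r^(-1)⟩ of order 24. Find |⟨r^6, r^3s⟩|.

4

|⟨r^6⟩| = 2 and |⟨r^3s⟩| = 2, so |H| is a multiple of lcm(2, 2) = 2 and divides |G| = 24.
Closing under the operation: H = {e, r^6, r^3s, r^9s}, so |H| = 4.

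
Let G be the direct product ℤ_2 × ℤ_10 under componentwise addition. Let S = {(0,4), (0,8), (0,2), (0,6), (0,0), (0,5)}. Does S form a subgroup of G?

No

|S| = 6 does not divide |G| = 20, so by Lagrange S is not a subgroup.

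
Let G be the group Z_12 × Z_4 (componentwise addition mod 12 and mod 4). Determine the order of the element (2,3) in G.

The order of (2,3) in Z_12 × Z_4 is lcm(ord(2) in Z_12, ord(3) in Z_4).
ord(2) = 6 and ord(3) = 4, so |⟨(2,3)⟩| = lcm(6, 4) = 12.

12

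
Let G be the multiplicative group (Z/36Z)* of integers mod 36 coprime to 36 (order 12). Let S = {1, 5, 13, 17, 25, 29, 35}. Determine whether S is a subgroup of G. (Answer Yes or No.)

|S| = 7 does not divide |G| = 12, so by Lagrange S is not a subgroup.

No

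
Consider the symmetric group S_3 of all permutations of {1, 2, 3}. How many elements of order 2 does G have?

The elements of order 2 are: (2 3), (1 2), (1 3).
That's 3.

3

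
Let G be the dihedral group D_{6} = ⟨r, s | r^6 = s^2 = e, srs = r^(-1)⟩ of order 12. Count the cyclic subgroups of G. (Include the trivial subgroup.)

10

A cyclic subgroup of order d is generated by each of its φ(d) elements of order d, so the cyclic subgroups of order d number (#elements of order d)/φ(d).
Cyclic subgroups by order — order 1: 1; order 2: 7; order 3: 1; order 6: 1.
Total: 10.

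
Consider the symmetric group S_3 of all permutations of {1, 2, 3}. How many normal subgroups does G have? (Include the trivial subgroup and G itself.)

3

G has 6 subgroups. Checking conjugation-invariance by order — order 1: 1/1 normal; order 2: 0/3 normal; order 3: 1/1 normal; order 6: 1/1 normal.
Total normal subgroups: 3.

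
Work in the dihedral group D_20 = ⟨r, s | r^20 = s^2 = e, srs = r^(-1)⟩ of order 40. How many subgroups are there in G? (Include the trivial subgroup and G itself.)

48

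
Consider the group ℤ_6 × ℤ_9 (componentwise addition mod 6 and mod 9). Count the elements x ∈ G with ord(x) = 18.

An element (a,b) has order lcm(ord(a), ord(b)); count pairs with lcm equal to 18.
Enumerating gives 18 such elements.

18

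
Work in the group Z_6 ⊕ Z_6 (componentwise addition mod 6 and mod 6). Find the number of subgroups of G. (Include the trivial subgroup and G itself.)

|G| = 36, so by Lagrange every subgroup order divides 36. Divisors: 1, 2, 3, 4, 6, 9, 12, 18, 36.
Subgroups by order — order 1: 1; order 2: 3; order 3: 4; order 4: 1; order 6: 12; order 9: 1; order 12: 4; order 18: 3; order 36: 1.
Total: 1 + 3 + 4 + 1 + 12 + 1 + 4 + 3 + 1 = 30.

30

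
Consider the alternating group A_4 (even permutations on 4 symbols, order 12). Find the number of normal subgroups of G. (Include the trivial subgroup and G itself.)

G has 10 subgroups. Checking conjugation-invariance by order — order 1: 1/1 normal; order 2: 0/3 normal; order 3: 0/4 normal; order 4: 1/1 normal; order 12: 1/1 normal.
Total normal subgroups: 3.

3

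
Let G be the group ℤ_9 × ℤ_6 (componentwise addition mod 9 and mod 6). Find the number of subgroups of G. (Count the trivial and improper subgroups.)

|G| = 54, so by Lagrange every subgroup order divides 54. Divisors: 1, 2, 3, 6, 9, 18, 27, 54.
Subgroups by order — order 1: 1; order 2: 1; order 3: 4; order 6: 4; order 9: 4; order 18: 4; order 27: 1; order 54: 1.
Total: 1 + 1 + 4 + 4 + 4 + 4 + 1 + 1 = 20.

20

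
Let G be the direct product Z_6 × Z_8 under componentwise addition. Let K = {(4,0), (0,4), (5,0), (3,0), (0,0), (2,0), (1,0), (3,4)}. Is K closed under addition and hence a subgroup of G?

Closure fails: (4,0) + (0,4) = (4,4) ∉ K. So K is not a subgroup.

No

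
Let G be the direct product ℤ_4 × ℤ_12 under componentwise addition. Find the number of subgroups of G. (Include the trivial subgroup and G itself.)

30

|G| = 48, so by Lagrange every subgroup order divides 48. Divisors: 1, 2, 3, 4, 6, 8, 12, 16, 24, 48.
Subgroups by order — order 1: 1; order 2: 3; order 3: 1; order 4: 7; order 6: 3; order 8: 3; order 12: 7; order 16: 1; order 24: 3; order 48: 1.
Total: 1 + 3 + 1 + 7 + 3 + 3 + 7 + 1 + 3 + 1 = 30.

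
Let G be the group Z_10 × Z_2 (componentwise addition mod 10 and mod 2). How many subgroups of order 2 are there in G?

|G| = 20 and 2 | 20, so subgroups of order 2 are possible by Lagrange.
The subgroups of order 2 are: {(0,0), (0,1)}; {(0,0), (5,0)}; {(0,0), (5,1)}.
So G has 3 subgroups of order 2.

3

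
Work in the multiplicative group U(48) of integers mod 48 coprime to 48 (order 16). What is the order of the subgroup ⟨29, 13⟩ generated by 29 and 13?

8

|⟨29⟩| = 4 and |⟨13⟩| = 4, so |H| is a multiple of lcm(4, 4) = 4 and divides |G| = 16.
Closing under the operation: H = {1, 5, 13, 17, 25, 29, 37, 41}, so |H| = 8.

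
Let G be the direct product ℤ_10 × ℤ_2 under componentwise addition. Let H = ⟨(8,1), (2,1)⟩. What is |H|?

10

|⟨(8,1)⟩| = 10 and |⟨(2,1)⟩| = 10, so |H| is a multiple of lcm(10, 10) = 10 and divides |G| = 20.
Closing under the operation: H = {(0,0), (0,1), (2,0), (2,1), (4,0), (4,1), (6,0), (6,1), (8,0), (8,1)}, so |H| = 10.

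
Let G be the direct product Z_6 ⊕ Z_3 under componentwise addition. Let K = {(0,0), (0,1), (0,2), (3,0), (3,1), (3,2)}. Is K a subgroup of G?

Yes

|K| = 6 divides |G| = 18, consistent with Lagrange.
K contains the identity, every element's inverse is in K, and K is closed under +: it is a subgroup.
In fact K = ⟨(3,1)⟩.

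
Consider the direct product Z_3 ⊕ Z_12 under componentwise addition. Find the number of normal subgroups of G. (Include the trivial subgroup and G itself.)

18

G is abelian, so every subgroup is normal.
G has 18 subgroups in total, hence 18 normal subgroups.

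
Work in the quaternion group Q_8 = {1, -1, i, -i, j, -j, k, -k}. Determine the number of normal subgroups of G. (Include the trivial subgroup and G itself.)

G has 6 subgroups. Checking conjugation-invariance by order — order 1: 1/1 normal; order 2: 1/1 normal; order 4: 3/3 normal; order 8: 1/1 normal.
Total normal subgroups: 6.

6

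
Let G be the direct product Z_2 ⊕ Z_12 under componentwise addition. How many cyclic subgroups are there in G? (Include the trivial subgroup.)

Each element a generates a cyclic subgroup ⟨a⟩; distinct elements may generate the same one (a cyclic group of order d has φ(d) generators).
Cyclic subgroups by order — order 1: 1; order 2: 3; order 3: 1; order 4: 2; order 6: 3; order 12: 2.
Total: 12.

12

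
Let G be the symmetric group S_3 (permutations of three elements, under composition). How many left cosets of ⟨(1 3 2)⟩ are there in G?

2

|⟨(1 3 2)⟩| = 3 and |G| = 6.
By Lagrange, [G : H] = |G|/|H| = 6/3 = 2.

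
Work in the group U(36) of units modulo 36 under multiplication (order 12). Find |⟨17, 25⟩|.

6

|⟨17⟩| = 2 and |⟨25⟩| = 3, so |H| is a multiple of lcm(2, 3) = 6 and divides |G| = 12.
Closing under the operation: H = {1, 5, 13, 17, 25, 29}, so |H| = 6.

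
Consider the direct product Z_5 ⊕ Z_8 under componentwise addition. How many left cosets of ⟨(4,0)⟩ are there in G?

8

|⟨(4,0)⟩| = 5 and |G| = 40.
By Lagrange, [G : H] = |G|/|H| = 40/5 = 8.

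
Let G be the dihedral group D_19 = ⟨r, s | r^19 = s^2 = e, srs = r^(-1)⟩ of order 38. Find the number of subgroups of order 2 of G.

|G| = 38 and 2 | 38, so subgroups of order 2 are possible by Lagrange.
The subgroups of order 2 are: {e, r^10s}; {e, r^11s}; {e, r^12s}; {e, r^13s}; … (19 in all).
So G has 19 subgroups of order 2.

19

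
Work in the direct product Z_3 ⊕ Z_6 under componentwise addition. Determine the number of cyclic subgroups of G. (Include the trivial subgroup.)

Each element a generates a cyclic subgroup ⟨a⟩; distinct elements may generate the same one (a cyclic group of order d has φ(d) generators).
Cyclic subgroups by order — order 1: 1; order 2: 1; order 3: 4; order 6: 4.
Total: 10.

10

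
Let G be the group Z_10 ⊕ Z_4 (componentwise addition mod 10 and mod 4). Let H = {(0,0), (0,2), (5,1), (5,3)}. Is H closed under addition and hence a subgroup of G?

|H| = 4 divides |G| = 40, consistent with Lagrange.
H contains the identity, every element's inverse is in H, and H is closed under +: it is a subgroup.
In fact H = ⟨(5,3)⟩.

Yes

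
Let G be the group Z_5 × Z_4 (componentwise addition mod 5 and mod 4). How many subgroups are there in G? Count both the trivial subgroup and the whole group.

6

|G| = 20, so by Lagrange every subgroup order divides 20. Divisors: 1, 2, 4, 5, 10, 20.
Subgroups by order — order 1: 1; order 2: 1; order 4: 1; order 5: 1; order 10: 1; order 20: 1.
Total: 1 + 1 + 1 + 1 + 1 + 1 = 6.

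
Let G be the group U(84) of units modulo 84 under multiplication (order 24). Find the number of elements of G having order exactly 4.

0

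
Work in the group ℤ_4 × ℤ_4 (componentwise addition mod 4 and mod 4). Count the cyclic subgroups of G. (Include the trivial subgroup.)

Group the elements of G by the cyclic subgroup they generate; each cyclic subgroup of order d accounts for φ(d) elements.
Cyclic subgroups by order — order 1: 1; order 2: 3; order 4: 6.
Total: 10.

10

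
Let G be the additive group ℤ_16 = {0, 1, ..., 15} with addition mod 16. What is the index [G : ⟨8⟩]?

|⟨8⟩| = 2 and |G| = 16.
By Lagrange, [G : H] = |G|/|H| = 16/2 = 8.

8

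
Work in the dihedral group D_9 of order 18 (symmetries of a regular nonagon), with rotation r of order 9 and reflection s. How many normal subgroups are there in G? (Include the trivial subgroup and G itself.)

4

G has 16 subgroups. Checking conjugation-invariance by order — order 1: 1/1 normal; order 2: 0/9 normal; order 3: 1/1 normal; order 6: 0/3 normal; order 9: 1/1 normal; order 18: 1/1 normal.
Total normal subgroups: 4.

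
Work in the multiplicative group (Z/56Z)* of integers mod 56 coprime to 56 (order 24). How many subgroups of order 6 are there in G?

|G| = 24 and 6 | 24, so subgroups of order 6 are possible by Lagrange.
The subgroups of order 6 are: {1, 9, 11, 25, 43, 51}; {1, 5, 9, 13, 25, 45}; {1, 9, 15, 23, 25, 39}; {1, 9, 17, 25, 33, 41}; … (7 in all).
So G has 7 subgroups of order 6.

7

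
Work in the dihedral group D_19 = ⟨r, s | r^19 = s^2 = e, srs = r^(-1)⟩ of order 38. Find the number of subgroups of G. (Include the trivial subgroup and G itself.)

|G| = 38, so by Lagrange every subgroup order divides 38. Divisors: 1, 2, 19, 38.
Subgroups by order — order 1: 1; order 2: 19; order 19: 1; order 38: 1.
Total: 1 + 19 + 1 + 1 = 22.

22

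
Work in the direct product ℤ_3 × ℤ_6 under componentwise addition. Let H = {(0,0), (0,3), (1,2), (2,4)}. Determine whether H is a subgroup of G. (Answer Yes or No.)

No

|H| = 4 does not divide |G| = 18, so by Lagrange H is not a subgroup.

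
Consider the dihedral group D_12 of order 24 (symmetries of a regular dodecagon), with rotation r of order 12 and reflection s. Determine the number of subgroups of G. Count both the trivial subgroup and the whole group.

34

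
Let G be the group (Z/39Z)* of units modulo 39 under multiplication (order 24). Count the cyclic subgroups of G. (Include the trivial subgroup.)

12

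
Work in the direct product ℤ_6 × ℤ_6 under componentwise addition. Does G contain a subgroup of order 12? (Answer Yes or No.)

Yes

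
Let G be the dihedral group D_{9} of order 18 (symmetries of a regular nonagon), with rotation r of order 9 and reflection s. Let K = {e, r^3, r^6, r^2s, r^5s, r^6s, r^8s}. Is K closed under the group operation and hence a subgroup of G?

No

|K| = 7 does not divide |G| = 18, so by Lagrange K is not a subgroup.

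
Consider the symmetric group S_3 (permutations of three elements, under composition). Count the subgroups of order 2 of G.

3

|G| = 6 and 2 | 6, so subgroups of order 2 are possible by Lagrange.
The subgroups of order 2 are: {e, (1 2)}; {e, (1 3)}; {e, (2 3)}.
So G has 3 subgroups of order 2.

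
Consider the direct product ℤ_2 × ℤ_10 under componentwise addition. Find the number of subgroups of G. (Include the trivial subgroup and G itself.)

10

|G| = 20, so by Lagrange every subgroup order divides 20. Divisors: 1, 2, 4, 5, 10, 20.
Subgroups by order — order 1: 1; order 2: 3; order 4: 1; order 5: 1; order 10: 3; order 20: 1.
Total: 1 + 3 + 1 + 1 + 3 + 1 = 10.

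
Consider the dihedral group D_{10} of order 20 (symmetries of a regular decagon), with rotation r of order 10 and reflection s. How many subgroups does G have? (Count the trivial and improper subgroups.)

|G| = 20, so by Lagrange every subgroup order divides 20. Divisors: 1, 2, 4, 5, 10, 20.
Subgroups by order — order 1: 1; order 2: 11; order 4: 5; order 5: 1; order 10: 3; order 20: 1.
Total: 1 + 11 + 5 + 1 + 3 + 1 = 22.

22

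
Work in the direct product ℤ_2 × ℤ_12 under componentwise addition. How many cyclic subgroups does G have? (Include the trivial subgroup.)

Each element a generates a cyclic subgroup ⟨a⟩; distinct elements may generate the same one (a cyclic group of order d has φ(d) generators).
Cyclic subgroups by order — order 1: 1; order 2: 3; order 3: 1; order 4: 2; order 6: 3; order 12: 2.
Total: 12.

12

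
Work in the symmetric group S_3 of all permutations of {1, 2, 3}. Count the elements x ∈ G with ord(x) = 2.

The elements of order 2 are: (2 3), (1 2), (1 3).
That's 3.

3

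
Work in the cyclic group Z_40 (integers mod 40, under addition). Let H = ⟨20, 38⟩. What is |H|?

|⟨20⟩| = 2 and |⟨38⟩| = 20, so |H| is a multiple of lcm(2, 20) = 20 and divides |G| = 40.
Closing under the operation: H = {0, 2, 4, 6, 8, 10, 12, 14, 16, 18, 20, 22, 24, 26, 28, 30, 32, 34, 36, 38}, so |H| = 20.

20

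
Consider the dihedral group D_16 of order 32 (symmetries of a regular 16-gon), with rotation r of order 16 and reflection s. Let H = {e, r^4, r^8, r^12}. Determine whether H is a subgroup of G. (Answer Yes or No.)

|H| = 4 divides |G| = 32, consistent with Lagrange.
H contains the identity, every element's inverse is in H, and H is closed under ·: it is a subgroup.
In fact H = ⟨r^12⟩.

Yes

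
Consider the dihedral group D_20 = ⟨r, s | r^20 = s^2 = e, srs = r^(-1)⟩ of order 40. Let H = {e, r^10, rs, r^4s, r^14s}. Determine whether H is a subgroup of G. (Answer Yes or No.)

Closure fails: r^10 · rs = r^11s ∉ H. So H is not a subgroup.

No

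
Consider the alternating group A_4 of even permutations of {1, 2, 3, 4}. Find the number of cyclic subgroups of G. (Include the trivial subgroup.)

A cyclic subgroup of order d is generated by each of its φ(d) elements of order d, so the cyclic subgroups of order d number (#elements of order d)/φ(d).
Cyclic subgroups by order — order 1: 1; order 2: 3; order 3: 4.
Total: 8.

8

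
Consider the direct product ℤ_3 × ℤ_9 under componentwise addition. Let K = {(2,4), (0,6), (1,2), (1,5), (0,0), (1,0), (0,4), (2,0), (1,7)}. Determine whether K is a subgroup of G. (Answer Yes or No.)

No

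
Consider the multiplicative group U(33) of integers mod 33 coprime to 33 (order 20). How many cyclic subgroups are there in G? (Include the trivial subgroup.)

8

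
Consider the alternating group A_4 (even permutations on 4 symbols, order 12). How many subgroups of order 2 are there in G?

|G| = 12 and 2 | 12, so subgroups of order 2 are possible by Lagrange.
The subgroups of order 2 are: {e, (1 2)(3 4)}; {e, (1 3)(2 4)}; {e, (1 4)(2 3)}.
So G has 3 subgroups of order 2.

3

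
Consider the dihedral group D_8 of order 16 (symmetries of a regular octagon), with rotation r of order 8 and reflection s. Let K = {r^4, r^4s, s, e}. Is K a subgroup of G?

|K| = 4 divides |G| = 16, consistent with Lagrange.
K contains the identity, every element's inverse is in K, and K is closed under ·: it is a subgroup.

Yes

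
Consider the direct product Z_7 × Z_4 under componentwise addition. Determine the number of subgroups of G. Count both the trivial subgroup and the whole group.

6

|G| = 28, so by Lagrange every subgroup order divides 28. Divisors: 1, 2, 4, 7, 14, 28.
Subgroups by order — order 1: 1; order 2: 1; order 4: 1; order 7: 1; order 14: 1; order 28: 1.
Total: 1 + 1 + 1 + 1 + 1 + 1 = 6.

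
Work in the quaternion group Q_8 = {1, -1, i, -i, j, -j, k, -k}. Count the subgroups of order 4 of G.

3

|G| = 8 and 4 | 8, so subgroups of order 4 are possible by Lagrange.
The subgroups of order 4 are: {1, -1, i, -i}; {1, -1, j, -j}; {1, -1, k, -k}.
So G has 3 subgroups of order 4.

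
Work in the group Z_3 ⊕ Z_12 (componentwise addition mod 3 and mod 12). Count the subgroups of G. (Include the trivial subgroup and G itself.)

18

|G| = 36, so by Lagrange every subgroup order divides 36. Divisors: 1, 2, 3, 4, 6, 9, 12, 18, 36.
Subgroups by order — order 1: 1; order 2: 1; order 3: 4; order 4: 1; order 6: 4; order 9: 1; order 12: 4; order 18: 1; order 36: 1.
Total: 1 + 1 + 4 + 1 + 4 + 1 + 4 + 1 + 1 = 18.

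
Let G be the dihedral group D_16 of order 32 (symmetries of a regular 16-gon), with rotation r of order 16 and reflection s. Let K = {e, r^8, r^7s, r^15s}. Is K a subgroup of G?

Yes

|K| = 4 divides |G| = 32, consistent with Lagrange.
K contains the identity, every element's inverse is in K, and K is closed under ·: it is a subgroup.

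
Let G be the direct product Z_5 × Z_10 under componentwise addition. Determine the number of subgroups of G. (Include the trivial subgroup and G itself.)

|G| = 50, so by Lagrange every subgroup order divides 50. Divisors: 1, 2, 5, 10, 25, 50.
Subgroups by order — order 1: 1; order 2: 1; order 5: 6; order 10: 6; order 25: 1; order 50: 1.
Total: 1 + 1 + 6 + 6 + 1 + 1 = 16.

16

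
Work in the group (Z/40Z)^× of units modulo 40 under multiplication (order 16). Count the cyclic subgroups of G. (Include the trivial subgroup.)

Group the elements of G by the cyclic subgroup they generate; each cyclic subgroup of order d accounts for φ(d) elements.
Cyclic subgroups by order — order 1: 1; order 2: 7; order 4: 4.
Total: 12.

12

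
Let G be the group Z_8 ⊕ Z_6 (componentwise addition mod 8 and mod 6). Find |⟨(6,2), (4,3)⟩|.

24

|⟨(6,2)⟩| = 12 and |⟨(4,3)⟩| = 2, so |H| is a multiple of lcm(12, 2) = 12 and divides |G| = 48.
Closing under the operation: H = {(0,0), (0,1), (0,2), (0,3), (0,4), (0,5), (2,0), (2,1), (2,2), (2,3), (2,4), (2,5), (4,0), (4,1), (4,2), (4,3), (4,4), (4,5), (6,0), (6,1), (6,2), (6,3), (6,4), (6,5)}, so |H| = 24.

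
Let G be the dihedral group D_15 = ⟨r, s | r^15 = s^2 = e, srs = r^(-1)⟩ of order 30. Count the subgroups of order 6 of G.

5

|G| = 30 and 6 | 30, so subgroups of order 6 are possible by Lagrange.
The subgroups of order 6 are: {e, r^5, r^10, s, r^5s, r^10s}; {e, r^5, r^10, rs, r^6s, r^11s}; {e, r^5, r^10, r^2s, r^7s, r^12s}; {e, r^5, r^10, r^3s, r^8s, r^13s}; … (5 in all).
So G has 5 subgroups of order 6.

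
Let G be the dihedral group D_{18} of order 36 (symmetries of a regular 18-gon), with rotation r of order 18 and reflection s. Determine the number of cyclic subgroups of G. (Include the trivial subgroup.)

Group the elements of G by the cyclic subgroup they generate; each cyclic subgroup of order d accounts for φ(d) elements.
Cyclic subgroups by order — order 1: 1; order 2: 19; order 3: 1; order 6: 1; order 9: 1; order 18: 1.
Total: 24.

24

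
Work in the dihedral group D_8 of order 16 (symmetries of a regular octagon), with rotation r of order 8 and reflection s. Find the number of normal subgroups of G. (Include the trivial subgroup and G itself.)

7

G has 19 subgroups. Checking conjugation-invariance by order — order 1: 1/1 normal; order 2: 1/9 normal; order 4: 1/5 normal; order 8: 3/3 normal; order 16: 1/1 normal.
Total normal subgroups: 7.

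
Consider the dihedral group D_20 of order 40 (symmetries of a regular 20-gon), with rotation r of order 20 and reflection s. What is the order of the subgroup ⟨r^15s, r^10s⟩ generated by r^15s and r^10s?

8

|⟨r^15s⟩| = 2 and |⟨r^10s⟩| = 2, so |H| is a multiple of lcm(2, 2) = 2 and divides |G| = 40.
Closing under the operation: H = {e, r^5, r^10, r^15, s, r^5s, r^10s, r^15s}, so |H| = 8.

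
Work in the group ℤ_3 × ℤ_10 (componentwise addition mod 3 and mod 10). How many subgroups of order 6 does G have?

1

|G| = 30 and 6 | 30, so subgroups of order 6 are possible by Lagrange.
The subgroups of order 6 are: {(0,0), (0,5), (1,0), (1,5), (2,0), (2,5)}.
So G has 1 subgroup of order 6.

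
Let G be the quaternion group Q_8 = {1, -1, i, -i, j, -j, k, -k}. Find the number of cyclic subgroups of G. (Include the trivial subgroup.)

A cyclic subgroup of order d is generated by each of its φ(d) elements of order d, so the cyclic subgroups of order d number (#elements of order d)/φ(d).
Cyclic subgroups by order — order 1: 1; order 2: 1; order 4: 3.
Total: 5.

5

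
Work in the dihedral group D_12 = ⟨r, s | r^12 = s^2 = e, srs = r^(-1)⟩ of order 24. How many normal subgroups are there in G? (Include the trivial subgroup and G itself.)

G has 34 subgroups. Checking conjugation-invariance by order — order 1: 1/1 normal; order 2: 1/13 normal; order 3: 1/1 normal; order 4: 1/7 normal; order 6: 1/5 normal; order 8: 0/3 normal; order 12: 3/3 normal; order 24: 1/1 normal.
Total normal subgroups: 9.

9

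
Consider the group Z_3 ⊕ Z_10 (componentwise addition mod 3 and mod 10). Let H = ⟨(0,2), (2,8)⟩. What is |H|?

15

|⟨(0,2)⟩| = 5 and |⟨(2,8)⟩| = 15, so |H| is a multiple of lcm(5, 15) = 15 and divides |G| = 30.
Closing under the operation: H = {(0,0), (0,2), (0,4), (0,6), (0,8), (1,0), (1,2), (1,4), (1,6), (1,8), (2,0), (2,2), (2,4), (2,6), (2,8)}, so |H| = 15.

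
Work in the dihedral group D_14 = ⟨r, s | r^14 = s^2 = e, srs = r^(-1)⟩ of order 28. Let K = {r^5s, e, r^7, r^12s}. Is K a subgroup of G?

Yes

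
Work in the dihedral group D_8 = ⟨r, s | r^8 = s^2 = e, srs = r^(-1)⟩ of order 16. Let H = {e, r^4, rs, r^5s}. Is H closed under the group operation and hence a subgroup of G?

Yes

|H| = 4 divides |G| = 16, consistent with Lagrange.
H contains the identity, every element's inverse is in H, and H is closed under ·: it is a subgroup.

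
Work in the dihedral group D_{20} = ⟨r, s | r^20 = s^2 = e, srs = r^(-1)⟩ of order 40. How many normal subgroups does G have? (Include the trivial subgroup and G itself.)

9

G has 48 subgroups. Checking conjugation-invariance by order — order 1: 1/1 normal; order 2: 1/21 normal; order 4: 1/11 normal; order 5: 1/1 normal; order 8: 0/5 normal; order 10: 1/5 normal; order 20: 3/3 normal; order 40: 1/1 normal.
Total normal subgroups: 9.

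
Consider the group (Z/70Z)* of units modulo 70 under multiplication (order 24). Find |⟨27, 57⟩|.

|⟨27⟩| = 4 and |⟨57⟩| = 4, so |H| is a multiple of lcm(4, 4) = 4 and divides |G| = 24.
Closing under the operation: H = {1, 13, 27, 29, 41, 43, 57, 69}, so |H| = 8.

8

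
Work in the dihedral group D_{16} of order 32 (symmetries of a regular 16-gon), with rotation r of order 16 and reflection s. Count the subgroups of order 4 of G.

|G| = 32 and 4 | 32, so subgroups of order 4 are possible by Lagrange.
The subgroups of order 4 are: {e, r^8, r^2s, r^10s}; {e, r^8, r^3s, r^11s}; {e, r^4, r^8, r^12}; {e, r^8, r^4s, r^12s}; … (9 in all).
So G has 9 subgroups of order 4.

9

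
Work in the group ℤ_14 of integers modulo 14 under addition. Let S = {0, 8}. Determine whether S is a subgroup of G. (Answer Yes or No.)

No

8 ∈ S but its inverse 6 ∉ S, so S is not a subgroup.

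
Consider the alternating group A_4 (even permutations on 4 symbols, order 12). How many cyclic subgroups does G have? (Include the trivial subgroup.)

8

A cyclic subgroup of order d is generated by each of its φ(d) elements of order d, so the cyclic subgroups of order d number (#elements of order d)/φ(d).
Cyclic subgroups by order — order 1: 1; order 2: 3; order 3: 4.
Total: 8.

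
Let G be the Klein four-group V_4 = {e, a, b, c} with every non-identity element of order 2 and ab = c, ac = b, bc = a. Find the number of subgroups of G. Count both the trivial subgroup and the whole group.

5

|G| = 4, so by Lagrange every subgroup order divides 4. Divisors: 1, 2, 4.
Subgroups by order — order 1: 1; order 2: 3; order 4: 1.
Total: 1 + 3 + 1 = 5.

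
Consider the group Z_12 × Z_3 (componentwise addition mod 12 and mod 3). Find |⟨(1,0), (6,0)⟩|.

12

|⟨(1,0)⟩| = 12 and |⟨(6,0)⟩| = 2, so |H| is a multiple of lcm(12, 2) = 12 and divides |G| = 36.
Closing under the operation: H = {(0,0), (1,0), (2,0), (3,0), (4,0), (5,0), (6,0), (7,0), (8,0), (9,0), (10,0), (11,0)}, so |H| = 12.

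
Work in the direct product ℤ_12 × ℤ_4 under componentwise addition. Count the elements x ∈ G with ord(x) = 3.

An element (a,b) has order lcm(ord(a), ord(b)); count pairs with lcm equal to 3.
Enumerating gives 2 such elements.

2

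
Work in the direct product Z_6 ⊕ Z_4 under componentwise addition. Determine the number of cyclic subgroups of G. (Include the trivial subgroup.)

Group the elements of G by the cyclic subgroup they generate; each cyclic subgroup of order d accounts for φ(d) elements.
Cyclic subgroups by order — order 1: 1; order 2: 3; order 3: 1; order 4: 2; order 6: 3; order 12: 2.
Total: 12.

12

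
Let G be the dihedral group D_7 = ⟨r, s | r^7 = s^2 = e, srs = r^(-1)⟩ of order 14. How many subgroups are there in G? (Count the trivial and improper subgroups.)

|G| = 14, so by Lagrange every subgroup order divides 14. Divisors: 1, 2, 7, 14.
Subgroups by order — order 1: 1; order 2: 7; order 7: 1; order 14: 1.
Total: 1 + 7 + 1 + 1 = 10.

10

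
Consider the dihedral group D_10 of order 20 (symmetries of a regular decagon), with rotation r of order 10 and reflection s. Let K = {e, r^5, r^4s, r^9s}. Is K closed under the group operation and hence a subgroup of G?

Yes

|K| = 4 divides |G| = 20, consistent with Lagrange.
K contains the identity, every element's inverse is in K, and K is closed under ·: it is a subgroup.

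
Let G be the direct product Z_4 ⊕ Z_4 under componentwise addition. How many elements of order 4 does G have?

12

An element (a,b) has order lcm(ord(a), ord(b)); count pairs with lcm equal to 4.
Enumerating gives 12 such elements.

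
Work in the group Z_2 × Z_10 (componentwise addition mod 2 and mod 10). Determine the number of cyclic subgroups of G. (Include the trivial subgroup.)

Each element a generates a cyclic subgroup ⟨a⟩; distinct elements may generate the same one (a cyclic group of order d has φ(d) generators).
Cyclic subgroups by order — order 1: 1; order 2: 3; order 5: 1; order 10: 3.
Total: 8.

8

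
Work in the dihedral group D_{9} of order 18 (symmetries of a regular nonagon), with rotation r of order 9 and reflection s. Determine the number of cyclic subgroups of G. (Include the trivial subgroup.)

12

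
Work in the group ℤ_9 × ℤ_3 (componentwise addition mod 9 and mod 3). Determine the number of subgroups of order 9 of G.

4

|G| = 27 and 9 | 27, so subgroups of order 9 are possible by Lagrange.
The subgroups of order 9 are: {(0,0), (0,1), (0,2), (3,0), (3,1), (3,2), (6,0), (6,1), (6,2)}; {(0,0), (1,0), (2,0), (3,0), (4,0), (5,0), (6,0), (7,0), (8,0)}; {(0,0), (1,1), (2,2), (3,0), (4,1), (5,2), (6,0), (7,1), (8,2)}; {(0,0), (1,2), (2,1), (3,0), (4,2), (5,1), (6,0), (7,2), (8,1)}.
So G has 4 subgroups of order 9.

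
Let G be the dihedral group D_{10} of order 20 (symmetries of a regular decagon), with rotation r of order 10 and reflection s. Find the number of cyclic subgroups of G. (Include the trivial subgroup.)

A cyclic subgroup of order d is generated by each of its φ(d) elements of order d, so the cyclic subgroups of order d number (#elements of order d)/φ(d).
Cyclic subgroups by order — order 1: 1; order 2: 11; order 5: 1; order 10: 1.
Total: 14.

14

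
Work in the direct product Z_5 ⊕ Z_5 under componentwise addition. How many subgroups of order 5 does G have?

6

|G| = 25 and 5 | 25, so subgroups of order 5 are possible by Lagrange.
The subgroups of order 5 are: {(0,0), (0,1), (0,2), (0,3), (0,4)}; {(0,0), (1,0), (2,0), (3,0), (4,0)}; {(0,0), (1,1), (2,2), (3,3), (4,4)}; {(0,0), (1,2), (2,4), (3,1), (4,3)}; … (6 in all).
So G has 6 subgroups of order 5.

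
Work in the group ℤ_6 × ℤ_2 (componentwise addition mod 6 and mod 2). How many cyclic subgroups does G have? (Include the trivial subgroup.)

8

A cyclic subgroup of order d is generated by each of its φ(d) elements of order d, so the cyclic subgroups of order d number (#elements of order d)/φ(d).
Cyclic subgroups by order — order 1: 1; order 2: 3; order 3: 1; order 6: 3.
Total: 8.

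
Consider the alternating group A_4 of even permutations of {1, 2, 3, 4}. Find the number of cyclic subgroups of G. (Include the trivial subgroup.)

A cyclic subgroup of order d is generated by each of its φ(d) elements of order d, so the cyclic subgroups of order d number (#elements of order d)/φ(d).
Cyclic subgroups by order — order 1: 1; order 2: 3; order 3: 4.
Total: 8.

8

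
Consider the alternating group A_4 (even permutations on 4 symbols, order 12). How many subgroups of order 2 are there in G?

|G| = 12 and 2 | 12, so subgroups of order 2 are possible by Lagrange.
The subgroups of order 2 are: {e, (1 2)(3 4)}; {e, (1 3)(2 4)}; {e, (1 4)(2 3)}.
So G has 3 subgroups of order 2.

3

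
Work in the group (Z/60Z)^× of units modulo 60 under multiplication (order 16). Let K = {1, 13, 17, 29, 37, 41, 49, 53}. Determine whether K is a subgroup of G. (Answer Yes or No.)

Yes

|K| = 8 divides |G| = 16, consistent with Lagrange.
K contains the identity, every element's inverse is in K, and K is closed under ·: it is a subgroup.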